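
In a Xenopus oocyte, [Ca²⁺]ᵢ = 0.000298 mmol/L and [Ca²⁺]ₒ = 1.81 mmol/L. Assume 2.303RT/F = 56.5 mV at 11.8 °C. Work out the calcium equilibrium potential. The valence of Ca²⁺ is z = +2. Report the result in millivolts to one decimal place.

106.9 mV

E = (56.5/z) · log₁₀([Ca²⁺]_out/[Ca²⁺]_in) with z = +2.
= (56.5/2) · log₁₀(1.81/0.000298) = 28.25 · log₁₀(6074)
= 28.25 · (3.7835) = 106.88 mV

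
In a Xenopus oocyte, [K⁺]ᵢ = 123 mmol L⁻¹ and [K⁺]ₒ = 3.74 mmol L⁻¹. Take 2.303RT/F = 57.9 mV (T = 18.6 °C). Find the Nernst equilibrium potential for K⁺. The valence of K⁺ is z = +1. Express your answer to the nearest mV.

-88 mV

E = (57.9/z) · log₁₀([K⁺]_out/[K⁺]_in) with z = +1.
= (57.9/1) · log₁₀(3.74/123) = 57.90 · log₁₀(0.03041)
= 57.90 · (-1.5170) = -87.84 mV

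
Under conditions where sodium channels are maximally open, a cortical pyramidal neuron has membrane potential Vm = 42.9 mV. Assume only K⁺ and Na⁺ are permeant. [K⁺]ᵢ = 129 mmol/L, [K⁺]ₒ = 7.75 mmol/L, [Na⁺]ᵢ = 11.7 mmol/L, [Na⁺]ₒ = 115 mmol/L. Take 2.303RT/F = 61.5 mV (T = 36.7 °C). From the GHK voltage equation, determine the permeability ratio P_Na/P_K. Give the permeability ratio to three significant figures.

Let α = P_Na/P_K. GHK: Vm = 61.5·log₁₀[(Kₒ + α·Naₒ)/(Kᵢ + α·Naᵢ)].
10^(Vm/61.5) = 10^(42.9/61.5) = 4.9838
So 4.9838·(Kᵢ + α·Naᵢ) = Kₒ + α·Naₒ → α = (4.9838·129.0 − 7.75) / (115.0 − 4.9838·11.7)
α = (642.9 − 7.75) / (115.0 − 58.31) = 635.2/56.69 = 11.2

11.2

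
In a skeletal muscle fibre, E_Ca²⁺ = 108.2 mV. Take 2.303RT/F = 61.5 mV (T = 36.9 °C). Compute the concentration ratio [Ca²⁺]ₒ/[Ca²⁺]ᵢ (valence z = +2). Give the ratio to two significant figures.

log₁₀([out]/[in]) = E·z/(61.5) = 108.2 × 2 / 61.5 = 3.5187
[out]/[in] = 10^(3.5187) = 3301

3300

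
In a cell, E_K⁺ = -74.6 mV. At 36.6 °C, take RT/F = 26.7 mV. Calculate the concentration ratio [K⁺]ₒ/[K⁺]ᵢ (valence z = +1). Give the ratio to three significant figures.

ln([out]/[in]) = E·z/(26.7) = -74.6 × 1 / 26.7 = -2.7940
[out]/[in] = e^(-2.7940) = 0.06118

0.0612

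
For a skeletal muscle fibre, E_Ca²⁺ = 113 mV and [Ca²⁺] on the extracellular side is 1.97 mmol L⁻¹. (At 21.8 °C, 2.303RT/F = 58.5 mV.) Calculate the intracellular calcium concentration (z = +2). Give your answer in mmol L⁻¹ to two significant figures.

0.00027 mmol L⁻¹

Nernst: E = (58.5/2) · log₁₀([out]/[in]), so log₁₀([out]/[in]) = 113.0 × 2 / 58.5 = 3.8632.
[out]/[in] = 10^(3.8632) = 7299.
[in] = 1.97 / 7299 = 0.0002699 mmol L⁻¹.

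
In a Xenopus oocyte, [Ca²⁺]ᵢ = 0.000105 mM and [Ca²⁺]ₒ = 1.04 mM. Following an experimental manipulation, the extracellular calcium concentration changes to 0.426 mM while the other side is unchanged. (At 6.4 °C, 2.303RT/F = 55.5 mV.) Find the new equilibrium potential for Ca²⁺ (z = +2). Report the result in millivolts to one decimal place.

100.1 mV

After the shift: [Ca²⁺]_out = 0.426, [Ca²⁺]_in = 0.000105 mM.
E_new = (55.5/2)·log₁₀(0.426/0.000105) = 27.75 · (3.6082) = 100.13 mV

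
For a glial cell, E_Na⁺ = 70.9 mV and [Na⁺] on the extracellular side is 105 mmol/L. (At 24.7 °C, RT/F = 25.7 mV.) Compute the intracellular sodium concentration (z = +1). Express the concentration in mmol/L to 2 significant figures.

6.7 mmol/L

Nernst: E = (25.7/1) · ln([out]/[in]), so ln([out]/[in]) = 70.9 × 1 / 25.7 = 2.7588.
[out]/[in] = e^(2.7588) = 15.78.
[in] = 105 / 15.78 = 6.654 mmol/L.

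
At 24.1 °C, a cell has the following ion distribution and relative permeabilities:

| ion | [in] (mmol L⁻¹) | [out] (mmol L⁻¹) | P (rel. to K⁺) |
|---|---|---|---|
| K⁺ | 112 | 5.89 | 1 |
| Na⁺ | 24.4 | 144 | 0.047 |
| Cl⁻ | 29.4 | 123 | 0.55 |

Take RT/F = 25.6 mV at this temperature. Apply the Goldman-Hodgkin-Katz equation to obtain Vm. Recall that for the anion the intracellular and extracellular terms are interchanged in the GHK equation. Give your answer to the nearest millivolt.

Vm = 25.6 · ln[(Σ P·[cation]ₒ + Σ P·[anion]ᵢ) / (Σ P·[cation]ᵢ + Σ P·[anion]ₒ)]
Numerator = 1×5.89 + 0.047×144 + 0.55×29.4 = 28.83
Denominator = 1×112 + 0.047×24.4 + 0.55×123 = 180.8
Vm = 25.6 · ln(0.15945) = 25.6 × (-1.8360) = -47.00 mV

-47 mV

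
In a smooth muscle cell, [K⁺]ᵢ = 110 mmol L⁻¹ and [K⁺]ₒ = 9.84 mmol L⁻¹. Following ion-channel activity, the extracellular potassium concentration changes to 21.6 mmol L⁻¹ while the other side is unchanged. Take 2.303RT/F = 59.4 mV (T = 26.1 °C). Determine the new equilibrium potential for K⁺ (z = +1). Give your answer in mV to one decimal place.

After the shift: [K⁺]_out = 21.6, [K⁺]_in = 110 mmol L⁻¹.
E_new = (59.4/1)·log₁₀(21.6/110) = 59.40 · (-0.7069) = -41.99 mV

-42.0 mV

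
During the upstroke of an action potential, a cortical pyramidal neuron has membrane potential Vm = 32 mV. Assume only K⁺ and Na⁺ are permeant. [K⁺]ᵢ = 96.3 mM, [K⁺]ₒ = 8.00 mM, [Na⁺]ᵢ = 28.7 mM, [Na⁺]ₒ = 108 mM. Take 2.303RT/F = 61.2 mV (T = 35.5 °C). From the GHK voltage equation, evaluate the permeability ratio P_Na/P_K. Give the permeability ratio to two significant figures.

25

Let α = P_Na/P_K. GHK: Vm = 61.2·log₁₀[(Kₒ + α·Naₒ)/(Kᵢ + α·Naᵢ)].
10^(Vm/61.2) = 10^(32.0/61.2) = 3.3333
So 3.3333·(Kᵢ + α·Naᵢ) = Kₒ + α·Naₒ → α = (3.3333·96.3 − 8.0) / (108.0 − 3.3333·28.7)
α = (321 − 8.0) / (108.0 − 95.67) = 313/12.33 = 25.38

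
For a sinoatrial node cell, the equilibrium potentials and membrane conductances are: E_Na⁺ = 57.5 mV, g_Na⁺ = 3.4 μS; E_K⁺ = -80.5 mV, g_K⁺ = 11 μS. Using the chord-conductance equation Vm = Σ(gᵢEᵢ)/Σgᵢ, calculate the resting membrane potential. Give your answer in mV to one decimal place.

-47.9 mV

Σ gᵢEᵢ = 3.4·(57.5) + 11·(-80.5) = -690.00
Σ gᵢ = 3.4 + 11 = 14.4
Vm = -690.00 / 14.4 = -47.92 mV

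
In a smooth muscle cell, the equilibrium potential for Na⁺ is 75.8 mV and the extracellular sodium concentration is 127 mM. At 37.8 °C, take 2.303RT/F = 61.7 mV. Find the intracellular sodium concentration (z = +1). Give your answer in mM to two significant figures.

Nernst: E = (61.7/1) · log₁₀([out]/[in]), so log₁₀([out]/[in]) = 75.8 × 1 / 61.7 = 1.2285.
[out]/[in] = 10^(1.2285) = 16.92.
[in] = 127 / 16.92 = 7.504 mM.

7.5 mM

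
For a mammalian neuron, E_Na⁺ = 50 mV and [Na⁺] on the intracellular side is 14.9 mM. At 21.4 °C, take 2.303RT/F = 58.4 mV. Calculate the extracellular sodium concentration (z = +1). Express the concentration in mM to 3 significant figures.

Nernst: E = (58.4/1) · log₁₀([out]/[in]), so log₁₀([out]/[in]) = 50.0 × 1 / 58.4 = 0.8562.
[out]/[in] = 10^(0.8562) = 7.181.
[out] = 7.181 × 14.9 = 107 mM.

107 mM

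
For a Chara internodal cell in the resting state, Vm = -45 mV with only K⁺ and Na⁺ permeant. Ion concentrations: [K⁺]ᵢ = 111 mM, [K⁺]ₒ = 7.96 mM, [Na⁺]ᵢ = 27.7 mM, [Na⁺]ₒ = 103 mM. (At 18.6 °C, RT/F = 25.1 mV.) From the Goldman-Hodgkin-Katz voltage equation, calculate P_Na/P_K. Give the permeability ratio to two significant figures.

0.11

Let α = P_Na/P_K. GHK: Vm = 25.1·ln[(Kₒ + α·Naₒ)/(Kᵢ + α·Naᵢ)].
e^(Vm/25.1) = e^(-45.0/25.1) = 0.16649
So 0.16649·(Kᵢ + α·Naᵢ) = Kₒ + α·Naₒ → α = (0.16649·111.0 − 7.96) / (103.0 − 0.16649·27.7)
α = (18.48 − 7.96) / (103.0 − 4.612) = 10.52/98.39 = 0.1069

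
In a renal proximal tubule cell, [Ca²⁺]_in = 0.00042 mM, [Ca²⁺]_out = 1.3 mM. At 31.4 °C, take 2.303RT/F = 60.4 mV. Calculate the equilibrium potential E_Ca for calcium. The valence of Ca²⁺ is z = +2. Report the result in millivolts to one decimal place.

105.4 mV

E = (60.4/z) · log₁₀([Ca²⁺]_out/[Ca²⁺]_in) with z = +2.
= (60.4/2) · log₁₀(1.3/0.00042) = 30.20 · log₁₀(3095)
= 30.20 · (3.4907) = 105.42 mV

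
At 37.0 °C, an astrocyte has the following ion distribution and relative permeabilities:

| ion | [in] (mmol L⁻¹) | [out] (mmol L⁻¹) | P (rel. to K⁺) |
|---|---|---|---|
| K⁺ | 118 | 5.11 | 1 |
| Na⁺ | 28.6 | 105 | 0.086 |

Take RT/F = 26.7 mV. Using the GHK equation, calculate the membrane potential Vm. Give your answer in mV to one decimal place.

-57.2 mV

Vm = 26.7 · ln[(Σ P·[cation]ₒ + Σ P·[anion]ᵢ) / (Σ P·[cation]ᵢ + Σ P·[anion]ₒ)]
Numerator = 1×5.11 + 0.086×105 = 14.14
Denominator = 1×118 + 0.086×28.6 = 120.5
Vm = 26.7 · ln(0.11738) = 26.7 × (-2.1423) = -57.20 mV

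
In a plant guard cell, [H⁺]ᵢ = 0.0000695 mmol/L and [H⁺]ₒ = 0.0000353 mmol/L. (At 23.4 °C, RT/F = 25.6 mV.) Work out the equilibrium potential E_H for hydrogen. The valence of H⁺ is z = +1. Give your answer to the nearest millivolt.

-17 mV

E = (25.6/z) · ln([H⁺]_out/[H⁺]_in) with z = +1.
= (25.6/1) · ln(0.0000353/0.0000695) = 25.60 · ln(0.5079)
= 25.60 · (-0.6774) = -17.34 mV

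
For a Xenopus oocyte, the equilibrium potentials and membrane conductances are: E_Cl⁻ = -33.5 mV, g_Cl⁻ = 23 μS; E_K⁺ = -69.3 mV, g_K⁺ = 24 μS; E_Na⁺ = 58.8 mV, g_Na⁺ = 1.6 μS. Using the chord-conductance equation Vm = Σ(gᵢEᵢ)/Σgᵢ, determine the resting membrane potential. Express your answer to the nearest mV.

Σ gᵢEᵢ = 23·(-33.5) + 24·(-69.3) + 1.6·(58.8) = -2339.62
Σ gᵢ = 23 + 24 + 1.6 = 48.6
Vm = -2339.62 / 48.6 = -48.14 mV

-48 mV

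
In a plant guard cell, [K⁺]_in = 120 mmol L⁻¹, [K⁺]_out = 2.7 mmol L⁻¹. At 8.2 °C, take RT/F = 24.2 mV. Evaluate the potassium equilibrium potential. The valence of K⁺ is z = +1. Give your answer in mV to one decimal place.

-91.8 mV

E = (24.2/z) · ln([K⁺]_out/[K⁺]_in) with z = +1.
= (24.2/1) · ln(2.7/120) = 24.20 · ln(0.0225)
= 24.20 · (-3.7942) = -91.82 mV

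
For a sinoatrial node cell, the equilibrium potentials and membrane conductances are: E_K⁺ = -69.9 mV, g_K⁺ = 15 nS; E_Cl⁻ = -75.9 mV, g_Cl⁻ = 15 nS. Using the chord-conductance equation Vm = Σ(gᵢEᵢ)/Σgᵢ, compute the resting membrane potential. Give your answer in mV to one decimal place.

Σ gᵢEᵢ = 15·(-69.9) + 15·(-75.9) = -2187.00
Σ gᵢ = 15 + 15 = 30
Vm = -2187.00 / 30 = -72.90 mV

-72.9 mV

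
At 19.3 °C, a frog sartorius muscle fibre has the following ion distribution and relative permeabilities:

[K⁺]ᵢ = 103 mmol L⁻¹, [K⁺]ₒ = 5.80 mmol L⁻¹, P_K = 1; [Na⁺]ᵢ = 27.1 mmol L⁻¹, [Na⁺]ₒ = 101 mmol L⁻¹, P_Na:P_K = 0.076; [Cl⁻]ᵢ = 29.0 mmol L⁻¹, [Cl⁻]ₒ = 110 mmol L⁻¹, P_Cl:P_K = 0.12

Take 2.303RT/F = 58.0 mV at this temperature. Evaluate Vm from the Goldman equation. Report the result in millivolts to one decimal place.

-48.9 mV

Vm = 58.0 · log₁₀[(Σ P·[cation]ₒ + Σ P·[anion]ᵢ) / (Σ P·[cation]ᵢ + Σ P·[anion]ₒ)]
Numerator = 1×5.80 + 0.076×101 + 0.12×29.0 = 16.96
Denominator = 1×103 + 0.076×27.1 + 0.12×110 = 118.3
Vm = 58.0 · log₁₀(0.14338) = 58.0 × (-0.8435) = -48.92 mV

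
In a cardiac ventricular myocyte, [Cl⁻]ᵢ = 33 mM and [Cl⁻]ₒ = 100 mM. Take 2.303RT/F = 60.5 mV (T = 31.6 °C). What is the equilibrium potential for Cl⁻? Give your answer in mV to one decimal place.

E = (60.5/z) · log₁₀([Cl⁻]_out/[Cl⁻]_in) with z = -1.
For an anion, dividing by z = -1 reverses the sign.
= (60.5/-1) · log₁₀(100/33) = -60.50 · log₁₀(3.03)
= -60.50 · (0.4815) = -29.13 mV

-29.1 mV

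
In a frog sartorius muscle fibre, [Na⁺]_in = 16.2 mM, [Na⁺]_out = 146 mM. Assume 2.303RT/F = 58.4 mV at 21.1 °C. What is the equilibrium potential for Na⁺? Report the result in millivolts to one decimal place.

E = (58.4/z) · log₁₀([Na⁺]_out/[Na⁺]_in) with z = +1.
= (58.4/1) · log₁₀(146/16.2) = 58.40 · log₁₀(9.012)
= 58.40 · (0.9548) = 55.76 mV

55.8 mV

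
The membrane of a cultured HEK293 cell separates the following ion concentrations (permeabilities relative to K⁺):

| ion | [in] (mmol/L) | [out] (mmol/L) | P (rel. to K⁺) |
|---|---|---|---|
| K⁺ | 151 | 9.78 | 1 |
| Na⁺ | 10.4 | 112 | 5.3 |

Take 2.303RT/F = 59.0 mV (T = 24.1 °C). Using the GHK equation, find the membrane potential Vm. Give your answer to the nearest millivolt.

Vm = 59.0 · log₁₀[(Σ P·[cation]ₒ + Σ P·[anion]ᵢ) / (Σ P·[cation]ᵢ + Σ P·[anion]ₒ)]
Numerator = 1×9.78 + 5.3×112 = 603.4
Denominator = 1×151 + 5.3×10.4 = 206.1
Vm = 59.0 · log₁₀(2.9273) = 59.0 × (0.4665) = 27.52 mV

28 mV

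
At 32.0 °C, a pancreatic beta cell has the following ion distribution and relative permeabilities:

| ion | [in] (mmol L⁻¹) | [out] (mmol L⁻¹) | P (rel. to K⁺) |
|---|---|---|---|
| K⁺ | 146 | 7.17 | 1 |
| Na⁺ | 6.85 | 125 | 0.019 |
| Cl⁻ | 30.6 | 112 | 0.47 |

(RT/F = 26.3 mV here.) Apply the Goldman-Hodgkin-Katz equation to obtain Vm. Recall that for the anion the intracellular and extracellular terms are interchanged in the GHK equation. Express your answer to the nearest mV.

Vm = 26.3 · ln[(Σ P·[cation]ₒ + Σ P·[anion]ᵢ) / (Σ P·[cation]ᵢ + Σ P·[anion]ₒ)]
Numerator = 1×7.17 + 0.019×125 + 0.47×30.6 = 23.93
Denominator = 1×146 + 0.019×6.85 + 0.47×112 = 198.8
Vm = 26.3 · ln(0.12038) = 26.3 × (-2.1171) = -55.68 mV

-56 mV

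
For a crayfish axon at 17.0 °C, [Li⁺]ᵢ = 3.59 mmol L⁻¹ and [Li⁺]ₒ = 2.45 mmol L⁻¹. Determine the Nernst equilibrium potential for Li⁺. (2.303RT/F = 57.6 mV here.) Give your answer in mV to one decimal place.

-9.6 mV

E = (57.6/z) · log₁₀([Li⁺]_out/[Li⁺]_in) with z = +1.
= (57.6/1) · log₁₀(2.45/3.59) = 57.60 · log₁₀(0.6825)
= 57.60 · (-0.1659) = -9.56 mV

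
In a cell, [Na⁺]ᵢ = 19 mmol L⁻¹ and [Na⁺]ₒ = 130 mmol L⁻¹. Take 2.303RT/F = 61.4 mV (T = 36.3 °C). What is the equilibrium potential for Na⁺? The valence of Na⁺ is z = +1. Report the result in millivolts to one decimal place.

51.3 mV

E = (61.4/z) · log₁₀([Na⁺]_out/[Na⁺]_in) with z = +1.
= (61.4/1) · log₁₀(130/19) = 61.40 · log₁₀(6.842)
= 61.40 · (0.8352) = 51.28 mV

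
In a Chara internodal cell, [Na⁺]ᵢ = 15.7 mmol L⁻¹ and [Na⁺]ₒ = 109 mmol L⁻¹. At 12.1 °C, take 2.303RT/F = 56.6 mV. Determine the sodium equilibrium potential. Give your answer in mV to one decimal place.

E = (56.6/z) · log₁₀([Na⁺]_out/[Na⁺]_in) with z = +1.
= (56.6/1) · log₁₀(109/15.7) = 56.60 · log₁₀(6.943)
= 56.60 · (0.8415) = 47.63 mV

47.6 mV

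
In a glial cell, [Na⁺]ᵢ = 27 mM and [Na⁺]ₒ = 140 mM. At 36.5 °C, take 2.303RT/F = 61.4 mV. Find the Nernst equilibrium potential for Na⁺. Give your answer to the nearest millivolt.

E = (61.4/z) · log₁₀([Na⁺]_out/[Na⁺]_in) with z = +1.
= (61.4/1) · log₁₀(140/27) = 61.40 · log₁₀(5.185)
= 61.40 · (0.7148) = 43.89 mV

44 mV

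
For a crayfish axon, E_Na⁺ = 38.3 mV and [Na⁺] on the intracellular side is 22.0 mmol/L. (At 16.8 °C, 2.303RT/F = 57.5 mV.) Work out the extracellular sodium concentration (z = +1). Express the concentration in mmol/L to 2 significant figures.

100 mmol/L

Nernst: E = (57.5/1) · log₁₀([out]/[in]), so log₁₀([out]/[in]) = 38.3 × 1 / 57.5 = 0.6661.
[out]/[in] = 10^(0.6661) = 4.635.
[out] = 4.635 × 22.0 = 102 mmol/L.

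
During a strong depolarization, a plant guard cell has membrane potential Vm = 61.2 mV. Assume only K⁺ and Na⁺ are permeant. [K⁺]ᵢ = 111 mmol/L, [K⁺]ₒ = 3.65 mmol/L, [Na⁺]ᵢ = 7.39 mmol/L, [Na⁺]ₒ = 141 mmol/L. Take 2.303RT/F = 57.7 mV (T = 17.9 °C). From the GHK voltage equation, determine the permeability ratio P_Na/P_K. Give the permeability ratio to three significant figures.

Let α = P_Na/P_K. GHK: Vm = 57.7·log₁₀[(Kₒ + α·Naₒ)/(Kᵢ + α·Naᵢ)].
10^(Vm/57.7) = 10^(61.2/57.7) = 11.499
So 11.499·(Kᵢ + α·Naᵢ) = Kₒ + α·Naₒ → α = (11.499·111.0 − 3.65) / (141.0 − 11.499·7.39)
α = (1276 − 3.65) / (141.0 − 84.98) = 1273/56.02 = 22.72

22.7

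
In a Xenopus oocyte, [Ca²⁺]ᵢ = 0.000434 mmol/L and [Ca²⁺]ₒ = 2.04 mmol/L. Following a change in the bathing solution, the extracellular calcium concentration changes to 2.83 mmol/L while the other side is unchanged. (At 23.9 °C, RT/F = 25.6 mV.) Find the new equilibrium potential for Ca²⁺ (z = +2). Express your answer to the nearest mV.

After the shift: [Ca²⁺]_out = 2.83, [Ca²⁺]_in = 0.000434 mmol/L.
E_new = (25.6/2)·ln(2.83/0.000434) = 12.80 · (8.7827) = 112.42 mV

112 mV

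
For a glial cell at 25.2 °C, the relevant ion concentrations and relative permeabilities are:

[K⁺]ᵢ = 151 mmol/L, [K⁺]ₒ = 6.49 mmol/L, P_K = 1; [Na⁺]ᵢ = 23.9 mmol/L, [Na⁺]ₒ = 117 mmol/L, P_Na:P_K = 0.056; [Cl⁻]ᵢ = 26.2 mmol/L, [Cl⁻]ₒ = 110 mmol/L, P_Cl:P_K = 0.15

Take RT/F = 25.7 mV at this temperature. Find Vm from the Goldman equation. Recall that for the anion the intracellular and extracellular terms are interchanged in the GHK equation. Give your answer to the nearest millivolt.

-59 mV

Vm = 25.7 · ln[(Σ P·[cation]ₒ + Σ P·[anion]ᵢ) / (Σ P·[cation]ᵢ + Σ P·[anion]ₒ)]
Numerator = 1×6.49 + 0.056×117 + 0.15×26.2 = 16.97
Denominator = 1×151 + 0.056×23.9 + 0.15×110 = 168.8
Vm = 25.7 · ln(0.10052) = 25.7 × (-2.2974) = -59.04 mV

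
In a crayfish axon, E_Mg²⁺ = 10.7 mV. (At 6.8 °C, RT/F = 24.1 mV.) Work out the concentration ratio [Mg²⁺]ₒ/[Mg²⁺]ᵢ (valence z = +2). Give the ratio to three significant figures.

ln([out]/[in]) = E·z/(24.1) = 10.7 × 2 / 24.1 = 0.8880
[out]/[in] = e^(0.8880) = 2.43

2.43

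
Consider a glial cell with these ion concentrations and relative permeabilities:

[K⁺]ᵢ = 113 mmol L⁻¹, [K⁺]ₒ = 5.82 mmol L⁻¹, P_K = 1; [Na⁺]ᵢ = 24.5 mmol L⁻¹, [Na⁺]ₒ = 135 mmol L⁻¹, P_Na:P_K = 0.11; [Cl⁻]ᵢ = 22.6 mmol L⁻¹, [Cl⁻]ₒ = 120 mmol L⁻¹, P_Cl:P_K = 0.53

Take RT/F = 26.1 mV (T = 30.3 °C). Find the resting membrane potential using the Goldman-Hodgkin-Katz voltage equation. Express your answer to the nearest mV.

Vm = 26.1 · ln[(Σ P·[cation]ₒ + Σ P·[anion]ᵢ) / (Σ P·[cation]ᵢ + Σ P·[anion]ₒ)]
Numerator = 1×5.82 + 0.11×135 + 0.53×22.6 = 32.65
Denominator = 1×113 + 0.11×24.5 + 0.53×120 = 179.3
Vm = 26.1 · ln(0.18209) = 26.1 × (-1.7032) = -44.45 mV

-44 mV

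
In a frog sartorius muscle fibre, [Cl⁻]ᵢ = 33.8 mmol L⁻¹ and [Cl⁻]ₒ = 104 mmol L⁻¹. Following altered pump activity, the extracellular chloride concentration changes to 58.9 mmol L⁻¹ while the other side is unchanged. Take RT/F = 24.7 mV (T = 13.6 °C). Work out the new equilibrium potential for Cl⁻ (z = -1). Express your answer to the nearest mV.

-14 mV

After the shift: [Cl⁻]_out = 58.9, [Cl⁻]_in = 33.8 mmol L⁻¹.
E_new = (24.7/-1)·ln(58.9/33.8) = -24.70 · (0.5554) = -13.72 mV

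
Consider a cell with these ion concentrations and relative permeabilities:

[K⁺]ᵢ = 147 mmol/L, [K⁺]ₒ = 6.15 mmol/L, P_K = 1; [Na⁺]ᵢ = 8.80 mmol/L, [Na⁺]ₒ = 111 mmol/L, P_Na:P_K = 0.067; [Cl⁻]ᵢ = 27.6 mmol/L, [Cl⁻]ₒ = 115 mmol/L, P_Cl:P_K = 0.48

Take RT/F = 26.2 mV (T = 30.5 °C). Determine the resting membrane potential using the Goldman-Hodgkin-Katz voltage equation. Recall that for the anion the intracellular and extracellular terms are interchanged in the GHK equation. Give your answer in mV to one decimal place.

-53.0 mV

Vm = 26.2 · ln[(Σ P·[cation]ₒ + Σ P·[anion]ᵢ) / (Σ P·[cation]ᵢ + Σ P·[anion]ₒ)]
Numerator = 1×6.15 + 0.067×111 + 0.48×27.6 = 26.84
Denominator = 1×147 + 0.067×8.80 + 0.48×115 = 202.8
Vm = 26.2 · ln(0.13233) = 26.2 × (-2.0225) = -52.99 mV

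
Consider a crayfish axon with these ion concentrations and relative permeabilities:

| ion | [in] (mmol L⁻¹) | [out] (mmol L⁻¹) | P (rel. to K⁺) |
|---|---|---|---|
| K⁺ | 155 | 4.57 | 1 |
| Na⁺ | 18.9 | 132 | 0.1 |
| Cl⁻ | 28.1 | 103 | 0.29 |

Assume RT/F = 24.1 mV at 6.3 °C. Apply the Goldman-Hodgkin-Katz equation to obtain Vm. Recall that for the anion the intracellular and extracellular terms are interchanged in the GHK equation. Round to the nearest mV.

Vm = 24.1 · ln[(Σ P·[cation]ₒ + Σ P·[anion]ᵢ) / (Σ P·[cation]ᵢ + Σ P·[anion]ₒ)]
Numerator = 1×4.57 + 0.1×132 + 0.29×28.1 = 25.92
Denominator = 1×155 + 0.1×18.9 + 0.29×103 = 186.8
Vm = 24.1 · ln(0.13878) = 24.1 × (-1.9748) = -47.59 mV

-48 mV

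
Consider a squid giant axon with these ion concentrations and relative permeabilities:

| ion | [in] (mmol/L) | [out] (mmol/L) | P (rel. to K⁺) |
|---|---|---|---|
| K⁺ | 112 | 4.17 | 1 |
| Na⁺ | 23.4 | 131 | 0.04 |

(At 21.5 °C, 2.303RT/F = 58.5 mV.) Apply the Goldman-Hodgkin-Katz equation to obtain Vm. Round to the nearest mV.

Vm = 58.5 · log₁₀[(Σ P·[cation]ₒ + Σ P·[anion]ᵢ) / (Σ P·[cation]ᵢ + Σ P·[anion]ₒ)]
Numerator = 1×4.17 + 0.04×131 = 9.41
Denominator = 1×112 + 0.04×23.4 = 112.9
Vm = 58.5 · log₁₀(0.083322) = 58.5 × (-1.0792) = -63.14 mV

-63 mV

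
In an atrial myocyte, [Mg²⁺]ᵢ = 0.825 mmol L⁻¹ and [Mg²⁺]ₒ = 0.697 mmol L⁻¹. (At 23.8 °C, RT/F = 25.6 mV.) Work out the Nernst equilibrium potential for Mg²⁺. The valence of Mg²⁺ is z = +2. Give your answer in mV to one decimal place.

-2.2 mV

E = (25.6/z) · ln([Mg²⁺]_out/[Mg²⁺]_in) with z = +2.
= (25.6/2) · ln(0.697/0.825) = 12.80 · ln(0.8448)
= 12.80 · (-0.1686) = -2.16 mV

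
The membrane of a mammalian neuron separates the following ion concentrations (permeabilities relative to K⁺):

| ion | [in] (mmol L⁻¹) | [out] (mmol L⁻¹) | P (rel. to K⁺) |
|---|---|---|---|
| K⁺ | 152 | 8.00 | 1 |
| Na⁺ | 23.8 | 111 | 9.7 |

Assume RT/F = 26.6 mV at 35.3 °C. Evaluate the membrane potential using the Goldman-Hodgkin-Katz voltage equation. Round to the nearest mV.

Vm = 26.6 · ln[(Σ P·[cation]ₒ + Σ P·[anion]ᵢ) / (Σ P·[cation]ᵢ + Σ P·[anion]ₒ)]
Numerator = 1×8.00 + 9.7×111 = 1085
Denominator = 1×152 + 9.7×23.8 = 382.9
Vm = 26.6 · ln(2.8332) = 26.6 × (1.0414) = 27.70 mV

28 mV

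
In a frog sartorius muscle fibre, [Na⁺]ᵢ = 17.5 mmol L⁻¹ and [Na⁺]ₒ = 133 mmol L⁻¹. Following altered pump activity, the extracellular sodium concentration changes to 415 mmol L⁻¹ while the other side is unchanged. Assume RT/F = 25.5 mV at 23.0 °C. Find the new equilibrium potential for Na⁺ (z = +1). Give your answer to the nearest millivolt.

After the shift: [Na⁺]_out = 415, [Na⁺]_in = 17.5 mmol L⁻¹.
E_new = (25.5/1)·ln(415/17.5) = 25.50 · (3.1661) = 80.73 mV

81 mV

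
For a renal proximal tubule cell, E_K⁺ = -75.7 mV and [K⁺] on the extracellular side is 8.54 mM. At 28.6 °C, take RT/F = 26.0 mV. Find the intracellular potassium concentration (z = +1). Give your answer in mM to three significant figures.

Nernst: E = (26.0/1) · ln([out]/[in]), so ln([out]/[in]) = -75.7 × 1 / 26.0 = -2.9115.
[out]/[in] = e^(-2.9115) = 0.05439.
[in] = 8.54 / 0.05439 = 157 mM.

157 mM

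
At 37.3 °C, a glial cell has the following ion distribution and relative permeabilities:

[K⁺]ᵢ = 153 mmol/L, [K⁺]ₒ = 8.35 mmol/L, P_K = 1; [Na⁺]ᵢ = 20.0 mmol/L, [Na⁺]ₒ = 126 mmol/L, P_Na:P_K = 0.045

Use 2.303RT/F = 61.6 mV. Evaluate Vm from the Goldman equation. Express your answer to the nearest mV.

Vm = 61.6 · log₁₀[(Σ P·[cation]ₒ + Σ P·[anion]ᵢ) / (Σ P·[cation]ᵢ + Σ P·[anion]ₒ)]
Numerator = 1×8.35 + 0.045×126 = 14.02
Denominator = 1×153 + 0.045×20.0 = 153.9
Vm = 61.6 · log₁₀(0.091098) = 61.6 × (-1.0405) = -64.09 mV

-64 mV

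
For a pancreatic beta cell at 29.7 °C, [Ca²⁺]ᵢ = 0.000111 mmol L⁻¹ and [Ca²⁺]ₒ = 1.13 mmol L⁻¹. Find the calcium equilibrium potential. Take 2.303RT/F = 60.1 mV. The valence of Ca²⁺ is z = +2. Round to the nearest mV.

E = (60.1/z) · log₁₀([Ca²⁺]_out/[Ca²⁺]_in) with z = +2.
= (60.1/2) · log₁₀(1.13/0.000111) = 30.05 · log₁₀(1.018e+04)
= 30.05 · (4.0078) = 120.43 mV

120 mV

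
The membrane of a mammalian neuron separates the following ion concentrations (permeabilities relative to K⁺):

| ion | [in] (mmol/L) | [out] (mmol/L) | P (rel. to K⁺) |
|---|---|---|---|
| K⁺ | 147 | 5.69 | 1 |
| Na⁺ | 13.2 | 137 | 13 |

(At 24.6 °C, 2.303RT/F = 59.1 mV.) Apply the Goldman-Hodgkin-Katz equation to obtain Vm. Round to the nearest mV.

Vm = 59.1 · log₁₀[(Σ P·[cation]ₒ + Σ P·[anion]ᵢ) / (Σ P·[cation]ᵢ + Σ P·[anion]ₒ)]
Numerator = 1×5.69 + 13×137 = 1787
Denominator = 1×147 + 13×13.2 = 318.6
Vm = 59.1 · log₁₀(5.6079) = 59.1 × (0.7488) = 44.25 mV

44 mV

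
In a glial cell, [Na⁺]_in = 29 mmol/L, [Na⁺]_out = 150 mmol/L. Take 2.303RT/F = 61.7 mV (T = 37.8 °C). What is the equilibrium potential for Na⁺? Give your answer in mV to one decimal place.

44.0 mV

E = (61.7/z) · log₁₀([Na⁺]_out/[Na⁺]_in) with z = +1.
= (61.7/1) · log₁₀(150/29) = 61.70 · log₁₀(5.172)
= 61.70 · (0.7137) = 44.03 mV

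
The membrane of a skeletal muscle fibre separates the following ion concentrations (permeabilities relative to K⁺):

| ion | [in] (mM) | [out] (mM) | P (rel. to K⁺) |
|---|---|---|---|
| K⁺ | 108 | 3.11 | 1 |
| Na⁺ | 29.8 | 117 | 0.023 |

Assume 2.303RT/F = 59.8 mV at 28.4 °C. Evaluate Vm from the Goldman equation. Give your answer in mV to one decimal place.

-76.1 mV

Vm = 59.8 · log₁₀[(Σ P·[cation]ₒ + Σ P·[anion]ᵢ) / (Σ P·[cation]ᵢ + Σ P·[anion]ₒ)]
Numerator = 1×3.11 + 0.023×117 = 5.801
Denominator = 1×108 + 0.023×29.8 = 108.7
Vm = 59.8 · log₁₀(0.053374) = 59.8 × (-1.2727) = -76.11 mV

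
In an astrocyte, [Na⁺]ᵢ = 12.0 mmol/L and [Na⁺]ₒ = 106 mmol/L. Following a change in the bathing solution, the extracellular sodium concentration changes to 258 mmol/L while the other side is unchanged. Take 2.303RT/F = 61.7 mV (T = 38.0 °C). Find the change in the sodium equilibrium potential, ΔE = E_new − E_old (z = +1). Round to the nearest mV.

E_old = (61.7/1)·log₁₀(106/12.0) = 58.38 mV
E_new = (61.7/1)·log₁₀(258/12.0) = 82.21 mV
ΔE = 82.21 − (58.38) = 23.84 mV

24 mV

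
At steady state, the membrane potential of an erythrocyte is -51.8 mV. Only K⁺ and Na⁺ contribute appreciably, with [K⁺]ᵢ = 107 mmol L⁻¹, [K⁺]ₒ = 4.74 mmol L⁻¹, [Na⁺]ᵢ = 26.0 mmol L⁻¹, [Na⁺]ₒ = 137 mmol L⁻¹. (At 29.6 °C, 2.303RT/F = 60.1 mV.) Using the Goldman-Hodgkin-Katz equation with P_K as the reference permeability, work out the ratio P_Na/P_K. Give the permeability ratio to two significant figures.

0.075

Let α = P_Na/P_K. GHK: Vm = 60.1·log₁₀[(Kₒ + α·Naₒ)/(Kᵢ + α·Naᵢ)].
10^(Vm/60.1) = 10^(-51.8/60.1) = 0.13744
So 0.13744·(Kᵢ + α·Naᵢ) = Kₒ + α·Naₒ → α = (0.13744·107.0 − 4.74) / (137.0 − 0.13744·26.0)
α = (14.71 − 4.74) / (137.0 − 3.573) = 9.966/133.4 = 0.07469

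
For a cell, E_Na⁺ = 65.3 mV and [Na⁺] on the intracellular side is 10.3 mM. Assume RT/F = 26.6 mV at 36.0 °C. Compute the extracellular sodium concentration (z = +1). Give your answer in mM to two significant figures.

Nernst: E = (26.6/1) · ln([out]/[in]), so ln([out]/[in]) = 65.3 × 1 / 26.6 = 2.4549.
[out]/[in] = e^(2.4549) = 11.65.
[out] = 11.65 × 10.3 = 119.9 mM.

120 mM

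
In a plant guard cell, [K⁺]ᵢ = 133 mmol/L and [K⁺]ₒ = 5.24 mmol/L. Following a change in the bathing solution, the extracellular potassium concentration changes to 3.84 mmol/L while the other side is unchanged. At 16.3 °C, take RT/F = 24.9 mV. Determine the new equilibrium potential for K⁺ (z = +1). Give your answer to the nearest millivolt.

After the shift: [K⁺]_out = 3.84, [K⁺]_in = 133 mmol/L.
E_new = (24.9/1)·ln(3.84/133) = 24.90 · (-3.5449) = -88.27 mV

-88 mV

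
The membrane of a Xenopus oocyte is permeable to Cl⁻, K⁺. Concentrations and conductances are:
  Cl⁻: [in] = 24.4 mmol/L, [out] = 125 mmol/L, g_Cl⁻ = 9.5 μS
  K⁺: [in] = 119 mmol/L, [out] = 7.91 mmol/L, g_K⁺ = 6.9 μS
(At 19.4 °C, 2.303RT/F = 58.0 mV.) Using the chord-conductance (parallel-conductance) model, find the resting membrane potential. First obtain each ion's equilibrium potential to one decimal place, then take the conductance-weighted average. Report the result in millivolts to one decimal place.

E_Cl⁻ = (58.0/-1)·log₁₀(125/24.4) = -41.2 mV
E_K⁺ = (58.0/1)·log₁₀(7.91/119) = -68.3 mV
Vm = (Σ gᵢEᵢ)/(Σ gᵢ) = (9.5·-41.2 + 6.9·-68.3) / (9.5 + 6.9)
= -862.67 / 16.4 = -52.60 mV

-52.6 mV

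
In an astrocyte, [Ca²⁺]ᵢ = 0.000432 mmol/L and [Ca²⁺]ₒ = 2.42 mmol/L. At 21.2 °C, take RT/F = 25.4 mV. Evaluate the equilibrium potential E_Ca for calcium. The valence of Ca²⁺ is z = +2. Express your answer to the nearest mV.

110 mV

E = (25.4/z) · ln([Ca²⁺]_out/[Ca²⁺]_in) with z = +2.
= (25.4/2) · ln(2.42/0.000432) = 12.70 · ln(5602)
= 12.70 · (8.6309) = 109.61 mV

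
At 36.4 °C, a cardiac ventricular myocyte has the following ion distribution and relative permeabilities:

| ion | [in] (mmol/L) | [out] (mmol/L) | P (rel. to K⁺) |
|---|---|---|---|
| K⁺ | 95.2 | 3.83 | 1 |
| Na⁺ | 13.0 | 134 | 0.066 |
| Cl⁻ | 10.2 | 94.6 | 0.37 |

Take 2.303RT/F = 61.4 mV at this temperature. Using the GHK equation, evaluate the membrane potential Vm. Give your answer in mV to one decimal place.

-55.3 mV

Vm = 61.4 · log₁₀[(Σ P·[cation]ₒ + Σ P·[anion]ᵢ) / (Σ P·[cation]ᵢ + Σ P·[anion]ₒ)]
Numerator = 1×3.83 + 0.066×134 + 0.37×10.2 = 16.45
Denominator = 1×95.2 + 0.066×13.0 + 0.37×94.6 = 131.1
Vm = 61.4 · log₁₀(0.1255) = 61.4 × (-0.9014) = -55.34 mV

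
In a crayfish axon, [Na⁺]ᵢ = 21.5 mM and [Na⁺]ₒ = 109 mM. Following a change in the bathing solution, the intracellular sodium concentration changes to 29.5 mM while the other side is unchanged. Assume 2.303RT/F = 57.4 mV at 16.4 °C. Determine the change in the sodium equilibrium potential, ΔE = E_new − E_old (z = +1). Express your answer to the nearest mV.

-8 mV

E_old = (57.4/1)·log₁₀(109/21.5) = 40.47 mV
E_new = (57.4/1)·log₁₀(109/29.5) = 32.58 mV
ΔE = 32.58 − (40.47) = -7.89 mV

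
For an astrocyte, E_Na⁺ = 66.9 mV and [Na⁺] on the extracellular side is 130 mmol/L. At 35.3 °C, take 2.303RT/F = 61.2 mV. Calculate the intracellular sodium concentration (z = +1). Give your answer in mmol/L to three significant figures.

10.5 mmol/L

Nernst: E = (61.2/1) · log₁₀([out]/[in]), so log₁₀([out]/[in]) = 66.9 × 1 / 61.2 = 1.0931.
[out]/[in] = 10^(1.0931) = 12.39.
[in] = 130 / 12.39 = 10.49 mmol/L.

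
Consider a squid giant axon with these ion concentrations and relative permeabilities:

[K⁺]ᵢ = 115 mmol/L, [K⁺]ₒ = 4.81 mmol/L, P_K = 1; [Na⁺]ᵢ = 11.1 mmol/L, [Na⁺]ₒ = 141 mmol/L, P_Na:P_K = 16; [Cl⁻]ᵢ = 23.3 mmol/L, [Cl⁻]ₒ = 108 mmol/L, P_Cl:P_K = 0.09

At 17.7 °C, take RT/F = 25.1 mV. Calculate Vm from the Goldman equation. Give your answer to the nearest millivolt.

51 mV

Vm = 25.1 · ln[(Σ P·[cation]ₒ + Σ P·[anion]ᵢ) / (Σ P·[cation]ᵢ + Σ P·[anion]ₒ)]
Numerator = 1×4.81 + 16×141 + 0.09×23.3 = 2263
Denominator = 1×115 + 16×11.1 + 0.09×108 = 302.3
Vm = 25.1 · ln(7.4851) = 25.1 × (2.0129) = 50.52 mV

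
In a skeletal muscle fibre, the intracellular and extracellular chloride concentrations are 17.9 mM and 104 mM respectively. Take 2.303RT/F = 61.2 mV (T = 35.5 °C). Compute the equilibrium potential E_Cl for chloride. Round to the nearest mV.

-47 mV

E = (61.2/z) · log₁₀([Cl⁻]_out/[Cl⁻]_in) with z = -1.
For an anion, dividing by z = -1 reverses the sign.
= (61.2/-1) · log₁₀(104/17.9) = -61.20 · log₁₀(5.81)
= -61.20 · (0.7642) = -46.77 mV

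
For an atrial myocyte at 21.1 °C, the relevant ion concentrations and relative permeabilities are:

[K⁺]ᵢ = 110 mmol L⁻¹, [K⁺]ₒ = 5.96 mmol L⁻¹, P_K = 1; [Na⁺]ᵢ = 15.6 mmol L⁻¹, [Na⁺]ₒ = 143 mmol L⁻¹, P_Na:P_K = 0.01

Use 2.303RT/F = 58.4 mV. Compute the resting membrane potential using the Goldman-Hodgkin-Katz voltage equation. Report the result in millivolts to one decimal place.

-68.5 mV

Vm = 58.4 · log₁₀[(Σ P·[cation]ₒ + Σ P·[anion]ᵢ) / (Σ P·[cation]ᵢ + Σ P·[anion]ₒ)]
Numerator = 1×5.96 + 0.01×143 = 7.39
Denominator = 1×110 + 0.01×15.6 = 110.2
Vm = 58.4 · log₁₀(0.067087) = 58.4 × (-1.1734) = -68.52 mV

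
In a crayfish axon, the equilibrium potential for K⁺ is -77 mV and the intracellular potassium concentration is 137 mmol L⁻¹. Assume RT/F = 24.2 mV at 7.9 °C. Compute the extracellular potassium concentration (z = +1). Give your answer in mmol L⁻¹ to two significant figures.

Nernst: E = (24.2/1) · ln([out]/[in]), so ln([out]/[in]) = -77.0 × 1 / 24.2 = -3.1818.
[out]/[in] = e^(-3.1818) = 0.04151.
[out] = 0.04151 × 137 = 5.687 mmol L⁻¹.

5.7 mmol L⁻¹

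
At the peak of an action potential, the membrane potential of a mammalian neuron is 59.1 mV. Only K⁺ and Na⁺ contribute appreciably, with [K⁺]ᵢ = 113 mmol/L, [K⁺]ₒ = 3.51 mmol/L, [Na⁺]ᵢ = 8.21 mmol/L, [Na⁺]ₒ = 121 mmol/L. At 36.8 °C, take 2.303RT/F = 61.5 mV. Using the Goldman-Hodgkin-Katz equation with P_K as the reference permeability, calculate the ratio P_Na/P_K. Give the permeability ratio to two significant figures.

22

Let α = P_Na/P_K. GHK: Vm = 61.5·log₁₀[(Kₒ + α·Naₒ)/(Kᵢ + α·Naᵢ)].
10^(Vm/61.5) = 10^(59.1/61.5) = 9.1406
So 9.1406·(Kᵢ + α·Naᵢ) = Kₒ + α·Naₒ → α = (9.1406·113.0 − 3.51) / (121.0 − 9.1406·8.21)
α = (1033 − 3.51) / (121.0 − 75.04) = 1029/45.96 = 22.4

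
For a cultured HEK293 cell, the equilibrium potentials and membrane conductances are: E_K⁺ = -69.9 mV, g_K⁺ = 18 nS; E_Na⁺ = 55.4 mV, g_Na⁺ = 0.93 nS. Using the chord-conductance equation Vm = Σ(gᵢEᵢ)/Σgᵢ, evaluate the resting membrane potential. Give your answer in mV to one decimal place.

-63.7 mV

Σ gᵢEᵢ = 18·(-69.9) + 0.93·(55.4) = -1206.68
Σ gᵢ = 18 + 0.93 = 18.93
Vm = -1206.68 / 18.93 = -63.74 mV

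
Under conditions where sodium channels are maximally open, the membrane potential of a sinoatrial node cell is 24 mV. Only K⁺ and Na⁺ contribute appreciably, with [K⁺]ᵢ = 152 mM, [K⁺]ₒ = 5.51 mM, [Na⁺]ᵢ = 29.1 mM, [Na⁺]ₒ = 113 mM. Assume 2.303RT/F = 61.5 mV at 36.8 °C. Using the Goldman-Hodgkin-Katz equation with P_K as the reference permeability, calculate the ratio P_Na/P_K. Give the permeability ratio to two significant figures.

8.9

Let α = P_Na/P_K. GHK: Vm = 61.5·log₁₀[(Kₒ + α·Naₒ)/(Kᵢ + α·Naᵢ)].
10^(Vm/61.5) = 10^(24.0/61.5) = 2.4561
So 2.4561·(Kᵢ + α·Naᵢ) = Kₒ + α·Naₒ → α = (2.4561·152.0 − 5.51) / (113.0 − 2.4561·29.1)
α = (373.3 − 5.51) / (113.0 − 71.47) = 367.8/41.53 = 8.857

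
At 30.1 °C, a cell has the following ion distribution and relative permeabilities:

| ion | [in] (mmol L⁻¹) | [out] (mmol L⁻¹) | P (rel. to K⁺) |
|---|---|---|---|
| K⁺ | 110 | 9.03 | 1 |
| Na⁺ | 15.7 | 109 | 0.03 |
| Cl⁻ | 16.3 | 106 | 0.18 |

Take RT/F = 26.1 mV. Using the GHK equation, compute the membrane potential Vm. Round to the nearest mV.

-56 mV

Vm = 26.1 · ln[(Σ P·[cation]ₒ + Σ P·[anion]ᵢ) / (Σ P·[cation]ᵢ + Σ P·[anion]ₒ)]
Numerator = 1×9.03 + 0.03×109 + 0.18×16.3 = 15.23
Denominator = 1×110 + 0.03×15.7 + 0.18×106 = 129.6
Vm = 26.1 · ln(0.11759) = 26.1 × (-2.1405) = -55.87 mV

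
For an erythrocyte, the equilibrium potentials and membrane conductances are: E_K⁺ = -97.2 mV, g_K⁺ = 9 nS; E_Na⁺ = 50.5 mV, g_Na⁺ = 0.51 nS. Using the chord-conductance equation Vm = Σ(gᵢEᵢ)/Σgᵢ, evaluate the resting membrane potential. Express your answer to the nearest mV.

-89 mV

Σ gᵢEᵢ = 9·(-97.2) + 0.51·(50.5) = -849.05
Σ gᵢ = 9 + 0.51 = 9.51
Vm = -849.05 / 9.51 = -89.28 mV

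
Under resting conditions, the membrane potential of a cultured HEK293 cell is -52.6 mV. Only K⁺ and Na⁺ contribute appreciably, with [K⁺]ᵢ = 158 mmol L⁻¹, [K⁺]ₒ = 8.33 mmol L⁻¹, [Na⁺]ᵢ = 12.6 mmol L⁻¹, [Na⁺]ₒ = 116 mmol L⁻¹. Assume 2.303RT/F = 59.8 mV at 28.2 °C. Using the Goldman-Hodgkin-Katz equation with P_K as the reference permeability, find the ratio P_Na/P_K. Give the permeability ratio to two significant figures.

0.11

Let α = P_Na/P_K. GHK: Vm = 59.8·log₁₀[(Kₒ + α·Naₒ)/(Kᵢ + α·Naᵢ)].
10^(Vm/59.8) = 10^(-52.6/59.8) = 0.13195
So 0.13195·(Kᵢ + α·Naᵢ) = Kₒ + α·Naₒ → α = (0.13195·158.0 − 8.33) / (116.0 − 0.13195·12.6)
α = (20.85 − 8.33) / (116.0 − 1.663) = 12.52/114.3 = 0.1095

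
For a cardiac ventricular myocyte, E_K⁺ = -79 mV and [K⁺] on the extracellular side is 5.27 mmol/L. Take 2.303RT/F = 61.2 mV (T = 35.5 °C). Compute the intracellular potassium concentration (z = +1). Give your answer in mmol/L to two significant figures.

100 mmol/L

Nernst: E = (61.2/1) · log₁₀([out]/[in]), so log₁₀([out]/[in]) = -79.0 × 1 / 61.2 = -1.2908.
[out]/[in] = 10^(-1.2908) = 0.05119.
[in] = 5.27 / 0.05119 = 103 mmol/L.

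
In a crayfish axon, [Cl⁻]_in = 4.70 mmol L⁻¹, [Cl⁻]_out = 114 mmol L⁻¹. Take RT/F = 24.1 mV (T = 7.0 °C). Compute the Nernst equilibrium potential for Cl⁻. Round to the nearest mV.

-77 mV

E = (24.1/z) · ln([Cl⁻]_out/[Cl⁻]_in) with z = -1.
For an anion, dividing by z = -1 reverses the sign.
= (24.1/-1) · ln(114/4.70) = -24.10 · ln(24.26)
= -24.10 · (3.1886) = -76.85 mV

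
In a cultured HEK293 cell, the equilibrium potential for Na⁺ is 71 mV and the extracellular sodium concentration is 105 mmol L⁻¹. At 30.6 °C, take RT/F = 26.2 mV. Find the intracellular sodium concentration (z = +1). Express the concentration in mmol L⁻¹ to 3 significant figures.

6.99 mmol L⁻¹

Nernst: E = (26.2/1) · ln([out]/[in]), so ln([out]/[in]) = 71.0 × 1 / 26.2 = 2.7099.
[out]/[in] = e^(2.7099) = 15.03.
[in] = 105 / 15.03 = 6.987 mmol L⁻¹.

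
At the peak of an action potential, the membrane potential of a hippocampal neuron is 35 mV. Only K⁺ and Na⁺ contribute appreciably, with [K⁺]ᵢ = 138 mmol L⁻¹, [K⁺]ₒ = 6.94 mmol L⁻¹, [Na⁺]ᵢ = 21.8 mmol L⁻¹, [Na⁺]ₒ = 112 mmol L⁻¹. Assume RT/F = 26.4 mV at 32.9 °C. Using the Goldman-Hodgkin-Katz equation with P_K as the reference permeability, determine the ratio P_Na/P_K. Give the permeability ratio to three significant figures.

17.1

Let α = P_Na/P_K. GHK: Vm = 26.4·ln[(Kₒ + α·Naₒ)/(Kᵢ + α·Naᵢ)].
e^(Vm/26.4) = e^(35.0/26.4) = 3.765
So 3.765·(Kᵢ + α·Naᵢ) = Kₒ + α·Naₒ → α = (3.765·138.0 − 6.94) / (112.0 − 3.765·21.8)
α = (519.6 − 6.94) / (112.0 − 82.08) = 512.6/29.92 = 17.13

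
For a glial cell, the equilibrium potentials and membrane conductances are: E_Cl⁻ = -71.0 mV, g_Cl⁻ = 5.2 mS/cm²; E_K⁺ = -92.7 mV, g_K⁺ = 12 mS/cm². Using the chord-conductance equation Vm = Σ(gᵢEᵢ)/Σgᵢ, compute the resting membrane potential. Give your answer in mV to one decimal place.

Σ gᵢEᵢ = 5.2·(-71.0) + 12·(-92.7) = -1481.60
Σ gᵢ = 5.2 + 12 = 17.2
Vm = -1481.60 / 17.2 = -86.14 mV

-86.1 mV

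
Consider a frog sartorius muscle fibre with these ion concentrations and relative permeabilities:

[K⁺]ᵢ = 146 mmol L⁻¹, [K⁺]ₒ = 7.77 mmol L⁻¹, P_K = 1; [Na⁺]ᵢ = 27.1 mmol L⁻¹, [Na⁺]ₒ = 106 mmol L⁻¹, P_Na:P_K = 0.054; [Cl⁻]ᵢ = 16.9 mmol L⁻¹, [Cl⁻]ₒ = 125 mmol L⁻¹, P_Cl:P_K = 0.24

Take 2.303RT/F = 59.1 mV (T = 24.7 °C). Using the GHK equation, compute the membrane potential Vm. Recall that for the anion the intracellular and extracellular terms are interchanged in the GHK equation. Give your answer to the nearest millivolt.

Vm = 59.1 · log₁₀[(Σ P·[cation]ₒ + Σ P·[anion]ᵢ) / (Σ P·[cation]ᵢ + Σ P·[anion]ₒ)]
Numerator = 1×7.77 + 0.054×106 + 0.24×16.9 = 17.55
Denominator = 1×146 + 0.054×27.1 + 0.24×125 = 177.5
Vm = 59.1 · log₁₀(0.098894) = 59.1 × (-1.0048) = -59.39 mV

-59 mV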